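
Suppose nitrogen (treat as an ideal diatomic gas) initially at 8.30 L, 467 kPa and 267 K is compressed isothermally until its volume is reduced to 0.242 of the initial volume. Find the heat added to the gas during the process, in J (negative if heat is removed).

n = P₁V₁/(RT₁) = 467×8.30/(8.314×267) = 1.75 mol.
Isothermal: T stays 267 K; PV = const ⇒ V₂ = 2.01 L, P₂ = 1930 kPa.
ΔU = 0 (ideal gas, T constant).
W = nRT ln(V₂/V₁) = 1.75×8.314×267×ln(0.242) = -5500 J.
Q = ΔU + W = -5500 J.

-5500 J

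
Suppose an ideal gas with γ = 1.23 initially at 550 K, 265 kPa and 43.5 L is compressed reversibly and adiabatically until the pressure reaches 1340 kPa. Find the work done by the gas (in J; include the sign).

n = P₁V₁/(RT₁) = 265×43.5/(8.314×550) = 2.52 mol.
Adiabatic: T₂/T₁ = (P₂/P₁)^((γ−1)/γ) ⇒ T₂ = 550×(5.06)^0.187 = 745 K; V₂ = 11.6 L.
ΔU = nCvΔT = 2.52×36.1×(745−550) = 17700 J.
Q = 0 for an adiabatic process, so W = −ΔU = -17700 J.

-17700 J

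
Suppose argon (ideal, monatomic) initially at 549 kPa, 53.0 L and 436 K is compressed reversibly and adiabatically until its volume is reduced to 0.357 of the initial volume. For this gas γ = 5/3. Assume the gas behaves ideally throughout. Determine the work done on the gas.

n = P₁V₁/(RT₁) = 549×53.0/(8.314×436) = 8.03 mol.
Adiabatic: TV^(γ−1) = const ⇒ T₂ = 436×(2.80)^0.667 = 866 K; PV^γ = const ⇒ P₂ = 3060 kPa.
ΔU = nCvΔT = 8.03×12.5×(866−436) = 43100 J.
Q = 0 for an adiabatic process, so W = −ΔU = -43100 J.
Work done on the gas = −W_by = 43100 J.

43100 J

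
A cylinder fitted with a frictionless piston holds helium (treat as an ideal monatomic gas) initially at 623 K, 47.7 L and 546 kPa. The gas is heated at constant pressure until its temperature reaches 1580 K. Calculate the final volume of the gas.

121 L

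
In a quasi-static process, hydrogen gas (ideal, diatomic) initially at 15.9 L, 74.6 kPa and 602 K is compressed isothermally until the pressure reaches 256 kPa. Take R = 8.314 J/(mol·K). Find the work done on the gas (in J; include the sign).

1460 J

n = P₁V₁/(RT₁) = 74.6×15.9/(8.314×602) = 0.237 mol.
Isothermal: T stays 602 K; PV = const ⇒ V₂ = 4.63 L, P₂ = 256 kPa.
W = nRT ln(V₂/V₁) = 0.237×8.314×602×ln(0.291) = -1460 J.
Work done on the gas = −W_by = 1460 J.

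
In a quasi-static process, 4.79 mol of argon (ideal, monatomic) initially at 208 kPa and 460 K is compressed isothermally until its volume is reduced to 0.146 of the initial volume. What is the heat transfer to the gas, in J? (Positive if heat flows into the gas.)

-35200 J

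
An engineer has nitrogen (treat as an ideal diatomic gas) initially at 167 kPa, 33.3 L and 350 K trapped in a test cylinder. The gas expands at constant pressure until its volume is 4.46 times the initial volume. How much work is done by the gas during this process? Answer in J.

n = P₁V₁/(RT₁) = 167×33.3/(8.314×350) = 1.91 mol.
Isobaric: P stays 167 kPa; V/T = const ⇒ T₂ = 1560 K, V₂ = 149 L.
W = PΔV = 167×(149−33.3) kPa·L = 19200 J.

19200 J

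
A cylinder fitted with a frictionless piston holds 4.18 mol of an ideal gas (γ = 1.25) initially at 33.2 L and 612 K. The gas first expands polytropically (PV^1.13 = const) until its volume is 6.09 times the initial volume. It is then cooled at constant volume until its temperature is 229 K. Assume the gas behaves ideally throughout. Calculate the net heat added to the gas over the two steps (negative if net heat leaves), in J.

P₁ = nRT₁/V₁ = 4.18×8.314×612/33.2 = 641 kPa.
Step 1 — Polytropic n=1.13: T₂ = T₁(V₁/V₂)^(n−1) = 612×(0.164)^0.13 = 484 K; P₂ = P₁(V₁/V₂)^n = 83.2 kPa.
W = (P₁V₁−P₂V₂)/(n−1) = (641×33.2−83.2×202)/0.13 = 34200 J.
ΔU = nCvΔT = 4.18×33.3×(484−612) = -17800 J.
Q = ΔU + W = 16400 J.
State after step 1: P = 83.2 kPa, V = 202 L, T = 484 K.
Step 2 — Isochoric: V stays 202 L; P/T = const ⇒ T₂ = 229 K, P₂ = 39.4 kPa.
W = 0 (no volume change).
ΔU = nCvΔT = 4.18×33.3×(229−484) = -35400 J.
Q = ΔU = -35400 J.
Net over both steps: W = 34200 J, Q = -19000 J, ΔU = -53200 J.

-19000 J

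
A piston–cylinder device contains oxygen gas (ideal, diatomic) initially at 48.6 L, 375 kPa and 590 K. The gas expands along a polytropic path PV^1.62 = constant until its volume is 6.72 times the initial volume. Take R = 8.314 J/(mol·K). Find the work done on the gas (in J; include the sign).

-20400 J

n = P₁V₁/(RT₁) = 375×48.6/(8.314×590) = 3.72 mol.
Polytropic n=1.62: T₂ = T₁(V₁/V₂)^(n−1) = 590×(0.149)^0.62 = 181 K; P₂ = P₁(V₁/V₂)^n = 17.1 kPa.
W = (P₁V₁−P₂V₂)/(n−1) = (375×48.6−17.1×327)/0.62 = 20400 J.
Work done on the gas = −W_by = -20400 J.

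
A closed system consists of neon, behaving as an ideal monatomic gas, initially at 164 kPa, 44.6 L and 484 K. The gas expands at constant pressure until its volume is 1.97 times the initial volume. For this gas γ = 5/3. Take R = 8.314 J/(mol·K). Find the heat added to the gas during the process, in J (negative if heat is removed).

n = P₁V₁/(RT₁) = 164×44.6/(8.314×484) = 1.82 mol.
Isobaric: P stays 164 kPa; V/T = const ⇒ T₂ = 953 K, V₂ = 87.9 L.
W = PΔV = 164×(87.9−44.6) kPa·L = 7090 J.
ΔU = nCvΔT = 1.82×12.5×(953−484) = 10600 J.
Q = ΔU + W = nCpΔT = 17700 J.

17700 J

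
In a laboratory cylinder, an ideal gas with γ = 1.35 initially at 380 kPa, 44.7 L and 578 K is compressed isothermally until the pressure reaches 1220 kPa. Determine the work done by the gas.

n = P₁V₁/(RT₁) = 380×44.7/(8.314×578) = 3.53 mol.
Isothermal: T stays 578 K; PV = const ⇒ V₂ = 13.9 L, P₂ = 1220 kPa.
W = nRT ln(V₂/V₁) = 3.53×8.314×578×ln(0.311) = -19800 J.

-19800 J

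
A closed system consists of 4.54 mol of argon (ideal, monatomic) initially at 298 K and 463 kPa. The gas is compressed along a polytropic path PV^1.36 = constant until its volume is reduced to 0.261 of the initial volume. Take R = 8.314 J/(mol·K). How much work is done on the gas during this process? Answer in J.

19400 J

V₁ = nRT₁/P₁ = 4.54×8.314×298/463 = 24.3 L.
Polytropic n=1.36: T₂ = T₁(V₁/V₂)^(n−1) = 298×(3.83)^0.36 = 483 K; P₂ = P₁(V₁/V₂)^n = 2880 kPa.
W = (P₁V₁−P₂V₂)/(n−1) = (463×24.3−2880×6.34)/0.36 = -19400 J.
Work done on the gas = −W_by = 19400 J.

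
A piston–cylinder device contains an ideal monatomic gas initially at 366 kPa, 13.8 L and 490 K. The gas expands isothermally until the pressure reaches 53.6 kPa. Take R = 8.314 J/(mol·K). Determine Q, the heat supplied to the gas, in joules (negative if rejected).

9700 J

n = P₁V₁/(RT₁) = 366×13.8/(8.314×490) = 1.24 mol.
Isothermal: T stays 490 K; PV = const ⇒ V₂ = 94.2 L, P₂ = 53.6 kPa.
ΔU = 0 (ideal gas, T constant).
W = nRT ln(V₂/V₁) = 1.24×8.314×490×ln(6.83) = 9700 J.
Q = ΔU + W = 9700 J.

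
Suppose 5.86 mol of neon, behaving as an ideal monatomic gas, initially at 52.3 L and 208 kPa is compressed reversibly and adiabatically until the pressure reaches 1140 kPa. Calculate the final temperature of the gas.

441 K

T₁ = P₁V₁/(nR) = 208×52.3/(5.86×8.314) = 223 K.
Adiabatic: T₂/T₁ = (P₂/P₁)^((γ−1)/γ) ⇒ T₂ = 223×(5.48)^0.400 = 441 K; V₂ = 18.8 L.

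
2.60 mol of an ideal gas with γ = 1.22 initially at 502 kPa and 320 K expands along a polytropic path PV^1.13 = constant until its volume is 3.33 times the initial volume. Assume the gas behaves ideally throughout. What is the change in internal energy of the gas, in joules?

V₁ = nRT₁/P₁ = 2.60×8.314×320/502 = 13.8 L.
Polytropic n=1.13: T₂ = T₁(V₁/V₂)^(n−1) = 320×(0.300)^0.13 = 274 K; P₂ = P₁(V₁/V₂)^n = 129 kPa.
For an ideal gas ΔU = nCvΔT with Cv = R/(γ−1) = 37.8 J/(mol·K).
ΔU = 2.60×37.8×(274−320) = -4550 J.

-4550 J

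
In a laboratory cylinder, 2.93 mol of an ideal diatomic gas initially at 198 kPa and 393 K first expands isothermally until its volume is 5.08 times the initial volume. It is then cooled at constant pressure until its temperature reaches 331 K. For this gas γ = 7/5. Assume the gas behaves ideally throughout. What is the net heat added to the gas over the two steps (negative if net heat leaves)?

10300 J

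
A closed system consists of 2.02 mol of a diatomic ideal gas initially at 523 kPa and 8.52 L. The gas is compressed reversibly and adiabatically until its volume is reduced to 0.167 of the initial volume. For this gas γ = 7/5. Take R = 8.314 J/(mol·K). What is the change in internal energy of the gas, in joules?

11700 J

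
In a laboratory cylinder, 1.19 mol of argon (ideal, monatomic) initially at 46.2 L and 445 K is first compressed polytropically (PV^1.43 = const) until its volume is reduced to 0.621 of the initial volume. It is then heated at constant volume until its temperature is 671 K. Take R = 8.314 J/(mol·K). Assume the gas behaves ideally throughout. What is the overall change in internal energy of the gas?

P₁ = nRT₁/V₁ = 1.19×8.314×445/46.2 = 95.3 kPa.
Step 1 — Polytropic n=1.43: T₂ = T₁(V₁/V₂)^(n−1) = 445×(1.61)^0.43 = 546 K; P₂ = P₁(V₁/V₂)^n = 188 kPa.
W = (P₁V₁−P₂V₂)/(n−1) = (95.3×46.2−188×28.7)/0.43 = -2330 J.
ΔU = nCvΔT = 1.19×12.5×(546−445) = 1500 J.
Q = ΔU + W = -826 J.
State after step 1: P = 188 kPa, V = 28.7 L, T = 546 K.
Step 2 — Isochoric: V stays 28.7 L; P/T = const ⇒ T₂ = 671 K, P₂ = 231 kPa.
W = 0 (no volume change).
ΔU = nCvΔT = 1.19×12.5×(671−546) = 1850 J.
Q = ΔU = 1850 J.
Net over both steps: W = -2330 J, Q = 1030 J, ΔU = 3350 J.

3350 J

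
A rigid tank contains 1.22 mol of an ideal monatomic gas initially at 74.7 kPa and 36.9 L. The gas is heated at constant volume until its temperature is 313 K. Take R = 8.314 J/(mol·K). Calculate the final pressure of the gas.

86.0 kPa

T₁ = P₁V₁/(nR) = 74.7×36.9/(1.22×8.314) = 272 K.
Isochoric: V stays 36.9 L; P/T = const ⇒ T₂ = 313 K, P₂ = 86.0 kPa.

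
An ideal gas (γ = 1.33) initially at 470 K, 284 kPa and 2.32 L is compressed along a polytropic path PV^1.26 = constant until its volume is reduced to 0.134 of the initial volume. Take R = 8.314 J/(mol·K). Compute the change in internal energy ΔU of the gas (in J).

n = P₁V₁/(RT₁) = 284×2.32/(8.314×470) = 0.169 mol.
Polytropic n=1.26: T₂ = T₁(V₁/V₂)^(n−1) = 470×(7.46)^0.26 = 793 K; P₂ = P₁(V₁/V₂)^n = 3570 kPa.
For an ideal gas ΔU = nCvΔT with Cv = R/(γ−1) = 25.2 J/(mol·K).
ΔU = 0.169×25.2×(793−470) = 1370 J.

1370 J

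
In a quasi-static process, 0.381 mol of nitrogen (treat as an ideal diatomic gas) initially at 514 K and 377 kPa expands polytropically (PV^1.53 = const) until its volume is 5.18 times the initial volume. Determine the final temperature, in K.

V₁ = nRT₁/P₁ = 0.381×8.314×514/377 = 4.32 L.
Polytropic n=1.53: T₂ = T₁(V₁/V₂)^(n−1) = 514×(0.193)^0.53 = 215 K; P₂ = P₁(V₁/V₂)^n = 30.4 kPa.

215 K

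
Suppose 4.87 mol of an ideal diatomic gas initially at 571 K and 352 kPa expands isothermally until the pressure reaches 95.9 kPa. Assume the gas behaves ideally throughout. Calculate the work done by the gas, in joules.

V₁ = nRT₁/P₁ = 4.87×8.314×571/352 = 65.7 L.
Isothermal: T stays 571 K; PV = const ⇒ V₂ = 241 L, P₂ = 95.9 kPa.
W = nRT ln(V₂/V₁) = 4.87×8.314×571×ln(3.67) = 30100 J.

30100 J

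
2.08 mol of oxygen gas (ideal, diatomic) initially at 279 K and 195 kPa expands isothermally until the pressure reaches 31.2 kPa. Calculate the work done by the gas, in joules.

8840 J

V₁ = nRT₁/P₁ = 2.08×8.314×279/195 = 24.7 L.
Isothermal: T stays 279 K; PV = const ⇒ V₂ = 155 L, P₂ = 31.2 kPa.
W = nRT ln(V₂/V₁) = 2.08×8.314×279×ln(6.25) = 8840 J.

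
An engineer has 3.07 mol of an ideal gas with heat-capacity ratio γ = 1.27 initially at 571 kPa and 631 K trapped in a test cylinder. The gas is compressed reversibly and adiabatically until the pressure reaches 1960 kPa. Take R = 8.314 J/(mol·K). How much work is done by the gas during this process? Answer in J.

V₁ = nRT₁/P₁ = 3.07×8.314×631/571 = 28.2 L.
Adiabatic: T₂/T₁ = (P₂/P₁)^((γ−1)/γ) ⇒ T₂ = 631×(3.43)^0.213 = 820 K; V₂ = 10.7 L.
ΔU = nCvΔT = 3.07×30.8×(820−631) = 17900 J.
Q = 0 for an adiabatic process, so W = −ΔU = -17900 J.

-17900 J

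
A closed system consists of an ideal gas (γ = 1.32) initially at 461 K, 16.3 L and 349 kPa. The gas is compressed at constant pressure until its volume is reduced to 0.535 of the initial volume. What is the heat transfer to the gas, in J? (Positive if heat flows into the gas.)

-10900 J

n = P₁V₁/(RT₁) = 349×16.3/(8.314×461) = 1.48 mol.
Isobaric: P stays 349 kPa; V/T = const ⇒ T₂ = 247 K, V₂ = 8.72 L.
W = PΔV = 349×(8.72−16.3) kPa·L = -2650 J.
ΔU = nCvΔT = 1.48×26.0×(247−461) = -8270 J.
Q = ΔU + W = nCpΔT = -10900 J.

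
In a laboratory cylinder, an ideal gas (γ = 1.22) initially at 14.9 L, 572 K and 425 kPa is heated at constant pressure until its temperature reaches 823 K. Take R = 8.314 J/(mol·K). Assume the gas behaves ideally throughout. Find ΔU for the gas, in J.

12600 J

n = P₁V₁/(RT₁) = 425×14.9/(8.314×572) = 1.33 mol.
Isobaric: P stays 425 kPa; V/T = const ⇒ T₂ = 823 K, V₂ = 21.4 L.
For an ideal gas ΔU = nCvΔT with Cv = R/(γ−1) = 37.8 J/(mol·K).
ΔU = 1.33×37.8×(823−572) = 12600 J.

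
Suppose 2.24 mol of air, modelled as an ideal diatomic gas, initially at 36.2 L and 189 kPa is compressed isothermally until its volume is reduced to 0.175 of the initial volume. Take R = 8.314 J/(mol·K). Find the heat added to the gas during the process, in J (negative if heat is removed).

-11900 J

T₁ = P₁V₁/(nR) = 189×36.2/(2.24×8.314) = 367 K.
Isothermal: T stays 367 K; PV = const ⇒ V₂ = 6.33 L, P₂ = 1080 kPa.
ΔU = 0 (ideal gas, T constant).
W = nRT ln(V₂/V₁) = 2.24×8.314×367×ln(0.175) = -11900 J.
Q = ΔU + W = -11900 J.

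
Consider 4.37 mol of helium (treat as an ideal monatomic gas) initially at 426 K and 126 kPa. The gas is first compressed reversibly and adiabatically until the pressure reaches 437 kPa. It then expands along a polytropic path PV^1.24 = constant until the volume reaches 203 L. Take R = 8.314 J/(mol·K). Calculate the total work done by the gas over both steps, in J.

V₁ = nRT₁/P₁ = 4.37×8.314×426/126 = 123 L.
Step 1 — Adiabatic: T₂/T₁ = (P₂/P₁)^((γ−1)/γ) ⇒ T₂ = 426×(3.47)^0.400 = 701 K; V₂ = 58.2 L.
ΔU = nCvΔT = 4.37×12.5×(701−426) = 15000 J.
Q = 0 for an adiabatic process, so W = −ΔU = -15000 J.
State after step 1: P = 437 kPa, V = 58.2 L, T = 701 K.
Step 2 — Polytropic n=1.24: T₂ = T₁(V₁/V₂)^(n−1) = 701×(0.287)^0.24 = 519 K; P₂ = P₁(V₁/V₂)^n = 92.9 kPa.
W = (P₁V₁−P₂V₂)/(n−1) = (437×58.2−92.9×203)/0.24 = 27500 J.
ΔU = nCvΔT = 4.37×12.5×(519−701) = -9890 J.
Q = ΔU + W = 17600 J.
Net over both steps: W = 12500 J, Q = 17600 J, ΔU = 5080 J.

12500 J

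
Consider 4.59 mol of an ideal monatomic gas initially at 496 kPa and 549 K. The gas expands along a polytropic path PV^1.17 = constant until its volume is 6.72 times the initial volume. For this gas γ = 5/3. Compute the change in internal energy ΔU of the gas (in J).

V₁ = nRT₁/P₁ = 4.59×8.314×549/496 = 42.2 L.
Polytropic n=1.17: T₂ = T₁(V₁/V₂)^(n−1) = 549×(0.149)^0.17 = 397 K; P₂ = P₁(V₁/V₂)^n = 53.4 kPa.
For an ideal gas ΔU = nCvΔT with Cv = (3/2)R = 12.5 J/(mol·K).
ΔU = 4.59×12.5×(397−549) = -8690 J.

-8690 J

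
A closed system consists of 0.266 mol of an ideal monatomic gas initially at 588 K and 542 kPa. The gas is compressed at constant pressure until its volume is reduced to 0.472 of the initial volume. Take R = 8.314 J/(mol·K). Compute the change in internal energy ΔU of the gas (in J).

-1030 J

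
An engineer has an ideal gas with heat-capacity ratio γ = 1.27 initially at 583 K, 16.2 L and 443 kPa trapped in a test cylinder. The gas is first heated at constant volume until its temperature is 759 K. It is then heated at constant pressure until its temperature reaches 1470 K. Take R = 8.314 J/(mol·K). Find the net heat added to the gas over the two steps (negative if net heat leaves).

n = P₁V₁/(RT₁) = 443×16.2/(8.314×583) = 1.48 mol.
Step 1 — Isochoric: V stays 16.2 L; P/T = const ⇒ T₂ = 759 K, P₂ = 577 kPa.
W = 0 (no volume change).
ΔU = nCvΔT = 1.48×30.8×(759−583) = 8020 J.
Q = ΔU = 8020 J.
State after step 1: P = 577 kPa, V = 16.2 L, T = 759 K.
Step 2 — Isobaric: P stays 577 kPa; V/T = const ⇒ T₂ = 1470 K, V₂ = 31.4 L.
W = PΔV = 577×(31.4−16.2) kPa·L = 8750 J.
ΔU = nCvΔT = 1.48×30.8×(1470−759) = 32400 J.
Q = ΔU + W = nCpΔT = 41200 J.
Net over both steps: W = 8750 J, Q = 49200 J, ΔU = 40400 J.

49200 J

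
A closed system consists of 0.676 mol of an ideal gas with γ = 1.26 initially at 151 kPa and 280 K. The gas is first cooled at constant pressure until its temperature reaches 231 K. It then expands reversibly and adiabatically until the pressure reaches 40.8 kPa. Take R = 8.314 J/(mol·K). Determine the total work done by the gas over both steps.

V₁ = nRT₁/P₁ = 0.676×8.314×280/151 = 10.4 L.
Step 1 — Isobaric: P stays 151 kPa; V/T = const ⇒ T₂ = 231 K, V₂ = 8.60 L.
W = PΔV = 151×(8.60−10.4) kPa·L = -275 J.
ΔU = nCvΔT = 0.676×32.0×(231−280) = -1060 J.
Q = ΔU + W = nCpΔT = -1330 J.
State after step 1: P = 151 kPa, V = 8.60 L, T = 231 K.
Step 2 — Adiabatic: T₂/T₁ = (P₂/P₁)^((γ−1)/γ) ⇒ T₂ = 231×(0.270)^0.206 = 176 K; V₂ = 24.3 L.
ΔU = nCvΔT = 0.676×32.0×(176−231) = -1180 J.
Q = 0 for an adiabatic process, so W = −ΔU = 1180 J.
Net over both steps: W = 906 J, Q = -1330 J, ΔU = -2240 J.

906 J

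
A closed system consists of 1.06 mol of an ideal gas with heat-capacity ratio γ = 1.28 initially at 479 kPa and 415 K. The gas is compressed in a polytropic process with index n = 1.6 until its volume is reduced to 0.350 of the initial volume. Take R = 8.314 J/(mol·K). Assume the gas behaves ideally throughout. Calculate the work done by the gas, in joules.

-5350 J

V₁ = nRT₁/P₁ = 1.06×8.314×415/479 = 7.64 L.
Polytropic n=1.6: T₂ = T₁(V₁/V₂)^(n−1) = 415×(2.86)^0.60 = 779 K; P₂ = P₁(V₁/V₂)^n = 2570 kPa.
W = (P₁V₁−P₂V₂)/(n−1) = (479×7.64−2570×2.67)/0.60 = -5350 J.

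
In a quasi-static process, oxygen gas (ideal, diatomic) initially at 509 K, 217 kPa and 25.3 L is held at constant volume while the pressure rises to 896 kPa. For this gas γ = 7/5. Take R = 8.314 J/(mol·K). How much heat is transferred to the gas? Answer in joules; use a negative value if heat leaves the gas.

42900 J

n = P₁V₁/(RT₁) = 217×25.3/(8.314×509) = 1.30 mol.
Isochoric: V stays 25.3 L; P/T = const ⇒ T₂ = 2100 K, P₂ = 896 kPa.
W = 0 (no volume change).
ΔU = nCvΔT = 1.30×20.8×(2100−509) = 42900 J.
Q = ΔU = 42900 J.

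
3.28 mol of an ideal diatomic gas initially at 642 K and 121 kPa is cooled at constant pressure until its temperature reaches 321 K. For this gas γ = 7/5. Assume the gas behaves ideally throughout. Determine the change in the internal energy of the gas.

V₁ = nRT₁/P₁ = 3.28×8.314×642/121 = 145 L.
Isobaric: P stays 121 kPa; V/T = const ⇒ T₂ = 321 K, V₂ = 72.3 L.
For an ideal gas ΔU = nCvΔT with Cv = (5/2)R = 20.8 J/(mol·K).
ΔU = 3.28×20.8×(321−642) = -21900 J.

-21900 J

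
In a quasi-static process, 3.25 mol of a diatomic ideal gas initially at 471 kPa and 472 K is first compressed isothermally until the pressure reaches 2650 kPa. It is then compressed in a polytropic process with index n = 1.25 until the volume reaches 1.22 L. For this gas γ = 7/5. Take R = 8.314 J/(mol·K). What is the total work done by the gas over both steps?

V₁ = nRT₁/P₁ = 3.25×8.314×472/471 = 27.1 L.
Step 1 — Isothermal: T stays 472 K; PV = const ⇒ V₂ = 4.81 L, P₂ = 2650 kPa.
ΔU = 0 (ideal gas, T constant).
W = nRT ln(V₂/V₁) = 3.25×8.314×472×ln(0.178) = -22000 J.
Q = ΔU + W = -22000 J.
State after step 1: P = 2650 kPa, V = 4.81 L, T = 472 K.
Step 2 — Polytropic n=1.25: T₂ = T₁(V₁/V₂)^(n−1) = 472×(3.94)^0.25 = 665 K; P₂ = P₁(V₁/V₂)^n = 14700 kPa.
W = (P₁V₁−P₂V₂)/(n−1) = (2650×4.81−14700×1.22)/0.25 = -20900 J.
ΔU = nCvΔT = 3.25×20.8×(665−472) = 13100 J.
Q = ΔU + W = -7830 J.
Net over both steps: W = -42900 J, Q = -29900 J, ΔU = 13100 J.

-42900 J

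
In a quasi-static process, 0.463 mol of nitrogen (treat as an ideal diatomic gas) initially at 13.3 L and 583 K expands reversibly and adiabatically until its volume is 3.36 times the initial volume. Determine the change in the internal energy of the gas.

-2160 J

P₁ = nRT₁/V₁ = 0.463×8.314×583/13.3 = 169 kPa.
Adiabatic: TV^(γ−1) = const ⇒ T₂ = 583×(0.298)^0.400 = 359 K; PV^γ = const ⇒ P₂ = 30.9 kPa.
For an ideal gas ΔU = nCvΔT with Cv = (5/2)R = 20.8 J/(mol·K).
ΔU = 0.463×20.8×(359−583) = -2160 J.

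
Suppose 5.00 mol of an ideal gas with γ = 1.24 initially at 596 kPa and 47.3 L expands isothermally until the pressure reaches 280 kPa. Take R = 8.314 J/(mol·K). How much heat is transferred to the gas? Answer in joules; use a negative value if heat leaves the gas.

T₁ = P₁V₁/(nR) = 596×47.3/(5.00×8.314) = 678 K.
Isothermal: T stays 678 K; PV = const ⇒ V₂ = 101 L, P₂ = 280 kPa.
ΔU = 0 (ideal gas, T constant).
W = nRT ln(V₂/V₁) = 5.00×8.314×678×ln(2.13) = 21300 J.
Q = ΔU + W = 21300 J.

21300 J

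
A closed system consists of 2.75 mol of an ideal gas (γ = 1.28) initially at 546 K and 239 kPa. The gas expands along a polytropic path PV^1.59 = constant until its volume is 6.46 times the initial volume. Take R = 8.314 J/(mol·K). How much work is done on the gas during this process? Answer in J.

-14100 J

V₁ = nRT₁/P₁ = 2.75×8.314×546/239 = 52.2 L.
Polytropic n=1.59: T₂ = T₁(V₁/V₂)^(n−1) = 546×(0.155)^0.59 = 182 K; P₂ = P₁(V₁/V₂)^n = 12.3 kPa.
W = (P₁V₁−P₂V₂)/(n−1) = (239×52.2−12.3×337)/0.59 = 14100 J.
Work done on the gas = −W_by = -14100 J.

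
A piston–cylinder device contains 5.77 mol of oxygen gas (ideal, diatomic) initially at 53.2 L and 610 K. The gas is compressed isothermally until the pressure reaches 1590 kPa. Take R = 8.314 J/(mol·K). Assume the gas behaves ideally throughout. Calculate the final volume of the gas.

18.4 L

P₁ = nRT₁/V₁ = 5.77×8.314×610/53.2 = 550 kPa.
Isothermal: T stays 610 K; PV = const ⇒ V₂ = 18.4 L, P₂ = 1590 kPa.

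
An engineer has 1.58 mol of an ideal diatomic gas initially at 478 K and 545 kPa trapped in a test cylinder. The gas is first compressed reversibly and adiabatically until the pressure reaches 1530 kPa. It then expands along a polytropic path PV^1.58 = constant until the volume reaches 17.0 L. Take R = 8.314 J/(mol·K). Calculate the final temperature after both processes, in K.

334 K

V₁ = nRT₁/P₁ = 1.58×8.314×478/545 = 11.5 L.
Step 1 — Adiabatic: T₂/T₁ = (P₂/P₁)^((γ−1)/γ) ⇒ T₂ = 478×(2.81)^0.286 = 642 K; V₂ = 5.51 L.
ΔU = nCvΔT = 1.58×20.8×(642−478) = 5380 J.
Q = 0 for an adiabatic process, so W = −ΔU = -5380 J.
State after step 1: P = 1530 kPa, V = 5.51 L, T = 642 K.
Step 2 — Polytropic n=1.58: T₂ = T₁(V₁/V₂)^(n−1) = 642×(0.324)^0.58 = 334 K; P₂ = P₁(V₁/V₂)^n = 258 kPa.
W = (P₁V₁−P₂V₂)/(n−1) = (1530×5.51−258×17.0)/0.58 = 6970 J.
ΔU = nCvΔT = 1.58×20.8×(334−642) = -10100 J.
Q = ΔU + W = -3140 J.
Net over both steps: W = 1590 J, Q = -3140 J, ΔU = -4730 J.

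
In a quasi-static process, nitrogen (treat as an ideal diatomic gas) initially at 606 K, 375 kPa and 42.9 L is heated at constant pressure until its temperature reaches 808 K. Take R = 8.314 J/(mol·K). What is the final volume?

Isobaric: P stays 375 kPa; V/T = const ⇒ T₂ = 808 K, V₂ = 57.2 L.

57.2 L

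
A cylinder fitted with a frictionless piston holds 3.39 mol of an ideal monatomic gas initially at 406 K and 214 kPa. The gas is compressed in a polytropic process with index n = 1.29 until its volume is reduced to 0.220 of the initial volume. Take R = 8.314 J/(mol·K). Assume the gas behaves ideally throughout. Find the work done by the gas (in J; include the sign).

-21800 J

V₁ = nRT₁/P₁ = 3.39×8.314×406/214 = 53.5 L.
Polytropic n=1.29: T₂ = T₁(V₁/V₂)^(n−1) = 406×(4.55)^0.29 = 630 K; P₂ = P₁(V₁/V₂)^n = 1510 kPa.
W = (P₁V₁−P₂V₂)/(n−1) = (214×53.5−1510×11.8)/0.29 = -21800 J.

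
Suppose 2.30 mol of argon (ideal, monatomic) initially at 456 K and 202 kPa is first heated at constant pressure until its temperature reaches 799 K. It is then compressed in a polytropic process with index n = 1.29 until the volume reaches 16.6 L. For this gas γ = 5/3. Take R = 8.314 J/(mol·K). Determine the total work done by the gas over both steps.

V₁ = nRT₁/P₁ = 2.30×8.314×456/202 = 43.2 L.
Step 1 — Isobaric: P stays 202 kPa; V/T = const ⇒ T₂ = 799 K, V₂ = 75.6 L.
W = PΔV = 202×(75.6−43.2) kPa·L = 6560 J.
ΔU = nCvΔT = 2.30×12.5×(799−456) = 9840 J.
Q = ΔU + W = nCpΔT = 16400 J.
State after step 1: P = 202 kPa, V = 75.6 L, T = 799 K.
Step 2 — Polytropic n=1.29: T₂ = T₁(V₁/V₂)^(n−1) = 799×(4.56)^0.29 = 1240 K; P₂ = P₁(V₁/V₂)^n = 1430 kPa.
W = (P₁V₁−P₂V₂)/(n−1) = (202×75.6−1430×16.6)/0.29 = -29100 J.
ΔU = nCvΔT = 2.30×12.5×(1240−799) = 12700 J.
Q = ΔU + W = -16400 J.
Net over both steps: W = -22500 J, Q = -45.8 J, ΔU = 22500 J.

-22500 J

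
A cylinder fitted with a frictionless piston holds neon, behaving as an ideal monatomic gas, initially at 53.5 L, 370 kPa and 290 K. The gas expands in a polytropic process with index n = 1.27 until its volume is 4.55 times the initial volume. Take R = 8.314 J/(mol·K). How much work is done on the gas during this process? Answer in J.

-24600 J

n = P₁V₁/(RT₁) = 370×53.5/(8.314×290) = 8.21 mol.
Polytropic n=1.27: T₂ = T₁(V₁/V₂)^(n−1) = 290×(0.220)^0.27 = 193 K; P₂ = P₁(V₁/V₂)^n = 54.0 kPa.
W = (P₁V₁−P₂V₂)/(n−1) = (370×53.5−54.0×243)/0.27 = 24600 J.
Work done on the gas = −W_by = -24600 J.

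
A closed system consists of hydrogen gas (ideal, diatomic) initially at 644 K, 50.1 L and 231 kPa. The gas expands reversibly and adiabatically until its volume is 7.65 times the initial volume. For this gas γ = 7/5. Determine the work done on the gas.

n = P₁V₁/(RT₁) = 231×50.1/(8.314×644) = 2.16 mol.
Adiabatic: TV^(γ−1) = const ⇒ T₂ = 644×(0.131)^0.400 = 285 K; PV^γ = const ⇒ P₂ = 13.4 kPa.
ΔU = nCvΔT = 2.16×20.8×(285−644) = -16100 J.
Q = 0 for an adiabatic process, so W = −ΔU = 16100 J.
Work done on the gas = −W_by = -16100 J.

-16100 J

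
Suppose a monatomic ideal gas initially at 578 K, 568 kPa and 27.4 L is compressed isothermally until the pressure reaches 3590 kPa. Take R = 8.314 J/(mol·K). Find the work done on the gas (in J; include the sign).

28700 J

n = P₁V₁/(RT₁) = 568×27.4/(8.314×578) = 3.24 mol.
Isothermal: T stays 578 K; PV = const ⇒ V₂ = 4.34 L, P₂ = 3590 kPa.
W = nRT ln(V₂/V₁) = 3.24×8.314×578×ln(0.158) = -28700 J.
Work done on the gas = −W_by = 28700 J.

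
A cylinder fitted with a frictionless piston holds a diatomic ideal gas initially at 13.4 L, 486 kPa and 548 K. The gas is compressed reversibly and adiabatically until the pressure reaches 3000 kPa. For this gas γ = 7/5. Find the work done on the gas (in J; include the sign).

n = P₁V₁/(RT₁) = 486×13.4/(8.314×548) = 1.43 mol.
Adiabatic: T₂/T₁ = (P₂/P₁)^((γ−1)/γ) ⇒ T₂ = 548×(6.17)^0.286 = 922 K; V₂ = 3.65 L.
ΔU = nCvΔT = 1.43×20.8×(922−548) = 11100 J.
Q = 0 for an adiabatic process, so W = −ΔU = -11100 J.
Work done on the gas = −W_by = 11100 J.

11100 J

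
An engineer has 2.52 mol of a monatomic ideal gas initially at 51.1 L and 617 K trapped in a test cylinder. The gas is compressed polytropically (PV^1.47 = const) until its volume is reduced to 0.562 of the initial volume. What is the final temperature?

809 K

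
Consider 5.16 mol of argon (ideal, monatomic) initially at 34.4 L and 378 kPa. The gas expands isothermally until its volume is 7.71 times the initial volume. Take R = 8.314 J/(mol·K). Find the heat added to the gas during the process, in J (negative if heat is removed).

T₁ = P₁V₁/(nR) = 378×34.4/(5.16×8.314) = 303 K.
Isothermal: T stays 303 K; PV = const ⇒ V₂ = 265 L, P₂ = 49.0 kPa.
ΔU = 0 (ideal gas, T constant).
W = nRT ln(V₂/V₁) = 5.16×8.314×303×ln(7.71) = 26600 J.
Q = ΔU + W = 26600 J.

26600 J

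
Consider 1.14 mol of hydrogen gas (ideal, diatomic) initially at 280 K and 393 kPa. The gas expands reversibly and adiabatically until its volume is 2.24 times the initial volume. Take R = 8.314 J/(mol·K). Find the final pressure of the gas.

V₁ = nRT₁/P₁ = 1.14×8.314×280/393 = 6.75 L.
Adiabatic: TV^(γ−1) = const ⇒ T₂ = 280×(0.446)^0.400 = 203 K; PV^γ = const ⇒ P₂ = 127 kPa.

127 kPa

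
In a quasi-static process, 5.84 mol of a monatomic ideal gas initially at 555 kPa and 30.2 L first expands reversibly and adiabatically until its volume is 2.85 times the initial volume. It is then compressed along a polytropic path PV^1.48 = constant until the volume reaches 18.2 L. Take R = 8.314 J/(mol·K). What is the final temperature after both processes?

T₁ = P₁V₁/(nR) = 555×30.2/(5.84×8.314) = 345 K.
Step 1 — Adiabatic: TV^(γ−1) = const ⇒ T₂ = 345×(0.351)^0.667 = 172 K; PV^γ = const ⇒ P₂ = 96.9 kPa.
ΔU = nCvΔT = 5.84×12.5×(172−345) = -12600 J.
Q = 0 for an adiabatic process, so W = −ΔU = 12600 J.
State after step 1: P = 96.9 kPa, V = 86.1 L, T = 172 K.
Step 2 — Polytropic n=1.48: T₂ = T₁(V₁/V₂)^(n−1) = 172×(4.73)^0.48 = 362 K; P₂ = P₁(V₁/V₂)^n = 966 kPa.
W = (P₁V₁−P₂V₂)/(n−1) = (96.9×86.1−966×18.2)/0.48 = -19200 J.
ΔU = nCvΔT = 5.84×12.5×(362−172) = 13900 J.
Q = ΔU + W = -5390 J.
Net over both steps: W = -6620 J, Q = -5390 J, ΔU = 1230 J.

362 K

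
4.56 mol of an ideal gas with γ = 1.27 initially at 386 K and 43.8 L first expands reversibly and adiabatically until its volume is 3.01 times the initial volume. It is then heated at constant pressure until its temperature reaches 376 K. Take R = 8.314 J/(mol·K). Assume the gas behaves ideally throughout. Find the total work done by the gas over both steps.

P₁ = nRT₁/V₁ = 4.56×8.314×386/43.8 = 334 kPa.
Step 1 — Adiabatic: TV^(γ−1) = const ⇒ T₂ = 386×(0.332)^0.270 = 287 K; PV^γ = const ⇒ P₂ = 82.4 kPa.
ΔU = nCvΔT = 4.56×30.8×(287−386) = -13900 J.
Q = 0 for an adiabatic process, so W = −ΔU = 13900 J.
State after step 1: P = 82.4 kPa, V = 132 L, T = 287 K.
Step 2 — Isobaric: P stays 82.4 kPa; V/T = const ⇒ T₂ = 376 K, V₂ = 173 L.
W = PΔV = 82.4×(173−132) kPa·L = 3390 J.
ΔU = nCvΔT = 4.56×30.8×(376−287) = 12500 J.
Q = ΔU + W = nCpΔT = 15900 J.
Net over both steps: W = 17300 J, Q = 15900 J, ΔU = -1400 J.

17300 J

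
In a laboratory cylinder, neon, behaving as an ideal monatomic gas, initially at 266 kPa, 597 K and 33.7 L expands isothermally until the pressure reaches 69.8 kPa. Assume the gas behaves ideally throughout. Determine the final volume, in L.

Isothermal: T stays 597 K; PV = const ⇒ V₂ = 128 L, P₂ = 69.8 kPa.

128 L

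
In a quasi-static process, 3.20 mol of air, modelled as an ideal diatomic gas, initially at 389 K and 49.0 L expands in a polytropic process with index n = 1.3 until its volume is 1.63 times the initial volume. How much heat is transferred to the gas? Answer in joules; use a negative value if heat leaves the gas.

1180 J

P₁ = nRT₁/V₁ = 3.20×8.314×389/49.0 = 211 kPa.
Polytropic n=1.3: T₂ = T₁(V₁/V₂)^(n−1) = 389×(0.613)^0.30 = 336 K; P₂ = P₁(V₁/V₂)^n = 112 kPa.
W = (P₁V₁−P₂V₂)/(n−1) = (211×49.0−112×79.9)/0.30 = 4700 J.
ΔU = nCvΔT = 3.20×20.8×(336−389) = -3530 J.
Q = ΔU + W = 1180 J.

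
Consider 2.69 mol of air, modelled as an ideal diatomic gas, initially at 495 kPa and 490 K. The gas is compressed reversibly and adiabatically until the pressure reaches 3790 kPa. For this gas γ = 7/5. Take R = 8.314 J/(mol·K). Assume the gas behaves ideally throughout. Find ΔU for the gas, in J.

21600 J

V₁ = nRT₁/P₁ = 2.69×8.314×490/495 = 22.1 L.
Adiabatic: T₂/T₁ = (P₂/P₁)^((γ−1)/γ) ⇒ T₂ = 490×(7.66)^0.286 = 877 K; V₂ = 5.17 L.
For an ideal gas ΔU = nCvΔT with Cv = (5/2)R = 20.8 J/(mol·K).
ΔU = 2.69×20.8×(877−490) = 21600 J.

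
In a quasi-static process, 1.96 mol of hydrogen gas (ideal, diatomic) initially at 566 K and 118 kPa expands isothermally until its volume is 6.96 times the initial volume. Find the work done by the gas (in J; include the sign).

V₁ = nRT₁/P₁ = 1.96×8.314×566/118 = 78.2 L.
Isothermal: T stays 566 K; PV = const ⇒ V₂ = 544 L, P₂ = 17.0 kPa.
W = nRT ln(V₂/V₁) = 1.96×8.314×566×ln(6.96) = 17900 J.

17900 J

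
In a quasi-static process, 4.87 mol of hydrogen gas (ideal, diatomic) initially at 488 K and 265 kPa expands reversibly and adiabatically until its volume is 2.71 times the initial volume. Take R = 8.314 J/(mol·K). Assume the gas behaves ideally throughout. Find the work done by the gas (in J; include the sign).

V₁ = nRT₁/P₁ = 4.87×8.314×488/265 = 74.6 L.
Adiabatic: TV^(γ−1) = const ⇒ T₂ = 488×(0.369)^0.400 = 328 K; PV^γ = const ⇒ P₂ = 65.6 kPa.
ΔU = nCvΔT = 4.87×20.8×(328−488) = -16200 J.
Q = 0 for an adiabatic process, so W = −ΔU = 16200 J.

16200 J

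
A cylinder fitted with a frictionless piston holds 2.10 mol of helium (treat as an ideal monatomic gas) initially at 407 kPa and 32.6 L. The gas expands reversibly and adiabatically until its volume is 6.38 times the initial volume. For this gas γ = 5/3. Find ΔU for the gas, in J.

-14100 J

T₁ = P₁V₁/(nR) = 407×32.6/(2.10×8.314) = 760 K.
Adiabatic: TV^(γ−1) = const ⇒ T₂ = 760×(0.157)^0.667 = 221 K; PV^γ = const ⇒ P₂ = 18.5 kPa.
For an ideal gas ΔU = nCvΔT with Cv = (3/2)R = 12.5 J/(mol·K).
ΔU = 2.10×12.5×(221−760) = -14100 J.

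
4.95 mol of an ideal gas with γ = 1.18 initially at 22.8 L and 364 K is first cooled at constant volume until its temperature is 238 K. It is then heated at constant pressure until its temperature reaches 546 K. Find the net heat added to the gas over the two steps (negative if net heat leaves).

54300 J

P₁ = nRT₁/V₁ = 4.95×8.314×364/22.8 = 657 kPa.
Step 1 — Isochoric: V stays 22.8 L; P/T = const ⇒ T₂ = 238 K, P₂ = 430 kPa.
W = 0 (no volume change).
ΔU = nCvΔT = 4.95×46.2×(238−364) = -28800 J.
Q = ΔU = -28800 J.
State after step 1: P = 430 kPa, V = 22.8 L, T = 238 K.
Step 2 — Isobaric: P stays 430 kPa; V/T = const ⇒ T₂ = 546 K, V₂ = 52.3 L.
W = PΔV = 430×(52.3−22.8) kPa·L = 12700 J.
ΔU = nCvΔT = 4.95×46.2×(546−238) = 70400 J.
Q = ΔU + W = nCpΔT = 83100 J.
Net over both steps: W = 12700 J, Q = 54300 J, ΔU = 41600 J.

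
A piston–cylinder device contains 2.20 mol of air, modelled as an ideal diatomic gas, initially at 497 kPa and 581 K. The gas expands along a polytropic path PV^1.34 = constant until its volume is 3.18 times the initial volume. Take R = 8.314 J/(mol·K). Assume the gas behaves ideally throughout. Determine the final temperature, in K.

V₁ = nRT₁/P₁ = 2.20×8.314×581/497 = 21.4 L.
Polytropic n=1.34: T₂ = T₁(V₁/V₂)^(n−1) = 581×(0.314)^0.34 = 392 K; P₂ = P₁(V₁/V₂)^n = 105 kPa.

392 K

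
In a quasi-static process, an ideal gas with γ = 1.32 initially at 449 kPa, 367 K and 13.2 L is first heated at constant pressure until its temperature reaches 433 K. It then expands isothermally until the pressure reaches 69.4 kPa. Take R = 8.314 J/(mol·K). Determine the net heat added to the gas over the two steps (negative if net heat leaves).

17500 J

n = P₁V₁/(RT₁) = 449×13.2/(8.314×367) = 1.94 mol.
Step 1 — Isobaric: P stays 449 kPa; V/T = const ⇒ T₂ = 433 K, V₂ = 15.6 L.
W = PΔV = 449×(15.6−13.2) kPa·L = 1070 J.
ΔU = nCvΔT = 1.94×26.0×(433−367) = 3330 J.
Q = ΔU + W = nCpΔT = 4400 J.
State after step 1: P = 449 kPa, V = 15.6 L, T = 433 K.
Step 2 — Isothermal: T stays 433 K; PV = const ⇒ V₂ = 101 L, P₂ = 69.4 kPa.
ΔU = 0 (ideal gas, T constant).
W = nRT ln(V₂/V₁) = 1.94×8.314×433×ln(6.47) = 13100 J.
Q = ΔU + W = 13100 J.
Net over both steps: W = 14100 J, Q = 17500 J, ΔU = 3330 J.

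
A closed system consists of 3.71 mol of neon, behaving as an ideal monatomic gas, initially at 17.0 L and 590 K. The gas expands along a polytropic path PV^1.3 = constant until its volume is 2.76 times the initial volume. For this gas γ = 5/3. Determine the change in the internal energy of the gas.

-7170 J

P₁ = nRT₁/V₁ = 3.71×8.314×590/17.0 = 1070 kPa.
Polytropic n=1.3: T₂ = T₁(V₁/V₂)^(n−1) = 590×(0.362)^0.30 = 435 K; P₂ = P₁(V₁/V₂)^n = 286 kPa.
For an ideal gas ΔU = nCvΔT with Cv = (3/2)R = 12.5 J/(mol·K).
ΔU = 3.71×12.5×(435−590) = -7170 J.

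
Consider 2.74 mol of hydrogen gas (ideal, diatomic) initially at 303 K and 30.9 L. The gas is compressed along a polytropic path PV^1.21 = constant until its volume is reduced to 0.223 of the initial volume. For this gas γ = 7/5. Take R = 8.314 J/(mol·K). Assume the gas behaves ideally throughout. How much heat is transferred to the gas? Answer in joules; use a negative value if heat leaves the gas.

-5780 J

P₁ = nRT₁/V₁ = 2.74×8.314×303/30.9 = 223 kPa.
Polytropic n=1.21: T₂ = T₁(V₁/V₂)^(n−1) = 303×(4.48)^0.21 = 415 K; P₂ = P₁(V₁/V₂)^n = 1370 kPa.
W = (P₁V₁−P₂V₂)/(n−1) = (223×30.9−1370×6.89)/0.21 = -12200 J.
ΔU = nCvΔT = 2.74×20.8×(415−303) = 6390 J.
Q = ΔU + W = -5780 J.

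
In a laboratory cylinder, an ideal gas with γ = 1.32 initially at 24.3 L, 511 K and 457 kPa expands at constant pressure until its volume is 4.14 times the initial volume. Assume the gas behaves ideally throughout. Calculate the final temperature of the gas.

2120 K

Isobaric: P stays 457 kPa; V/T = const ⇒ T₂ = 2120 K, V₂ = 101 L.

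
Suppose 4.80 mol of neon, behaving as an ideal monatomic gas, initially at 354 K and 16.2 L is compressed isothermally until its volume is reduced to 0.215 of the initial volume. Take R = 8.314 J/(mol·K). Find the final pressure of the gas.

4060 kPa

P₁ = nRT₁/V₁ = 4.80×8.314×354/16.2 = 872 kPa.
Isothermal: T stays 354 K; PV = const ⇒ V₂ = 3.48 L, P₂ = 4060 kPa.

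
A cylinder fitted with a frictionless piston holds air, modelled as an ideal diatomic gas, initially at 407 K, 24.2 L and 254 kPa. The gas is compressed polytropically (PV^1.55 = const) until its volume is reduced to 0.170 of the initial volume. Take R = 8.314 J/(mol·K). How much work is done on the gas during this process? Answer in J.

n = P₁V₁/(RT₁) = 254×24.2/(8.314×407) = 1.82 mol.
Polytropic n=1.55: T₂ = T₁(V₁/V₂)^(n−1) = 407×(5.88)^0.55 = 1080 K; P₂ = P₁(V₁/V₂)^n = 3960 kPa.
W = (P₁V₁−P₂V₂)/(n−1) = (254×24.2−3960×4.11)/0.55 = -18400 J.
Work done on the gas = −W_by = 18400 J.

18400 J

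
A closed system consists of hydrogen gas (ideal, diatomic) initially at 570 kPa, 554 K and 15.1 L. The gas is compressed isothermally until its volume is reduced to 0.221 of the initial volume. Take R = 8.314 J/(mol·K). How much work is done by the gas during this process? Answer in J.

-13000 J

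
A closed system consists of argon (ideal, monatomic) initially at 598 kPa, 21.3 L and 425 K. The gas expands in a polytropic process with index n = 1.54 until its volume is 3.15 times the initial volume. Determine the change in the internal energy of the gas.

-8820 J

n = P₁V₁/(RT₁) = 598×21.3/(8.314×425) = 3.60 mol.
Polytropic n=1.54: T₂ = T₁(V₁/V₂)^(n−1) = 425×(0.317)^0.54 = 229 K; P₂ = P₁(V₁/V₂)^n = 102 kPa.
For an ideal gas ΔU = nCvΔT with Cv = (3/2)R = 12.5 J/(mol·K).
ΔU = 3.60×12.5×(229−425) = -8820 J.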